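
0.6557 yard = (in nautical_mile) 0.0003237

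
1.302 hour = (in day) 0.05425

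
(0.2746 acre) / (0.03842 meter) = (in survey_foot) 9.49e+04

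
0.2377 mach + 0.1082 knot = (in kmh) 291.6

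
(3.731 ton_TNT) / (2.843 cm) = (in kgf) 5.599e+10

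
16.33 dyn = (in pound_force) 3.671e-05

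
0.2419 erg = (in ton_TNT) 5.782e-18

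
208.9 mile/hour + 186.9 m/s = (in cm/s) 2.803e+04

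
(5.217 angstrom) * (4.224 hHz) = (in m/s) 2.204e-07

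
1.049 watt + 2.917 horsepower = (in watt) 2176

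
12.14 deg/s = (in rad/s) 0.2119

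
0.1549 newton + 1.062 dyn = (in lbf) 0.03483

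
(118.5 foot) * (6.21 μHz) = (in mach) 6.587e-07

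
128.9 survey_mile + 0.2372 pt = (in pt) 5.88e+08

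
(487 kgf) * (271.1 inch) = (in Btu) 31.17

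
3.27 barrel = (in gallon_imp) 114.4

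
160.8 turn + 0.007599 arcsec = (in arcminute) 3.473e+06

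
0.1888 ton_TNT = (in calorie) 1.888e+08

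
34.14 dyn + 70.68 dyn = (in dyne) 104.8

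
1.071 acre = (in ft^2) 4.665e+04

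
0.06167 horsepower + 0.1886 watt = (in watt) 46.18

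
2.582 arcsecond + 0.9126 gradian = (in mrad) 14.35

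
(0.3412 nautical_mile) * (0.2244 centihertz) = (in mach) 0.004164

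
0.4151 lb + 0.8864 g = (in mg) 1.892e+05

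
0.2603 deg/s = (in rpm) 0.04338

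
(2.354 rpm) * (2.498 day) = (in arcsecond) 1.097e+10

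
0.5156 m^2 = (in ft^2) 5.55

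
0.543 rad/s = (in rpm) 5.185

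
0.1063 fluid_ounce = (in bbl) 1.977e-05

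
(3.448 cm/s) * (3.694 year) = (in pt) 1.139e+10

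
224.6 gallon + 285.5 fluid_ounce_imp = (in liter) 858.3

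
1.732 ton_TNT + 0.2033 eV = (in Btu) 6.869e+06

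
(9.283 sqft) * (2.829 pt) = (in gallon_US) 0.2274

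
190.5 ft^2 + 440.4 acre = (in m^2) 1.782e+06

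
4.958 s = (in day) 5.738e-05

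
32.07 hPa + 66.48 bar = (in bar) 66.51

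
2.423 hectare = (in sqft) 2.608e+05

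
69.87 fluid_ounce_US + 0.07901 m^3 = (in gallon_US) 21.42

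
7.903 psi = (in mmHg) 408.7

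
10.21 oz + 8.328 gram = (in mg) 2.978e+05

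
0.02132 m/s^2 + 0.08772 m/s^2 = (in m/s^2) 0.109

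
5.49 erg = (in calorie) 1.312e-07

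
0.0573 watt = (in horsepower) 7.684e-05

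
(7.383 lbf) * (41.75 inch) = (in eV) 2.174e+20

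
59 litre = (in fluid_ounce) 1995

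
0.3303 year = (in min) 1.736e+05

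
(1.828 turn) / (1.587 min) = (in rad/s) 0.1206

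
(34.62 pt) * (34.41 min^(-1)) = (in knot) 0.01362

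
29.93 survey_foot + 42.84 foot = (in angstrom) 2.218e+11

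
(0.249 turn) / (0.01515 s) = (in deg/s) 5917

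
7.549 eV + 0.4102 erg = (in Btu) 3.888e-11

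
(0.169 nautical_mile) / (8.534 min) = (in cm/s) 61.13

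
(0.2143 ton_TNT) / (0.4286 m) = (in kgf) 2.133e+08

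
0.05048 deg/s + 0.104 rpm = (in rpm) 0.1124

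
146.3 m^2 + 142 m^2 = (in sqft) 3103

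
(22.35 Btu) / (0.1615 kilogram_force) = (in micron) 1.489e+10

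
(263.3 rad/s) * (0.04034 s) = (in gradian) 676.2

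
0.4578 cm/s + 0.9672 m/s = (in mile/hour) 2.174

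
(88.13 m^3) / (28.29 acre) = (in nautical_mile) 4.157e-07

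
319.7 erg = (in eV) 1.995e+14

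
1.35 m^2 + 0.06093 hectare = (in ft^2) 6573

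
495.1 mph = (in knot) 430.2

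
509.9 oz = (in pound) 31.87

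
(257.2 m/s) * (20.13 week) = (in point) 8.876e+12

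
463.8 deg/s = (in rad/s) 8.095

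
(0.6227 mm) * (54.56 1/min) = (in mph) 0.001267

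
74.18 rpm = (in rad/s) 7.768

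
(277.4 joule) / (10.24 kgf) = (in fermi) 2.762e+15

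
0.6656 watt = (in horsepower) 0.0008926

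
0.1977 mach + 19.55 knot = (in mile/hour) 173.1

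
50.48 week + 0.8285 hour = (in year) 0.9682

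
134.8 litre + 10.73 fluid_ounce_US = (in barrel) 0.8499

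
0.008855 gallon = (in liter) 0.03352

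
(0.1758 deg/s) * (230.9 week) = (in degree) 2.455e+07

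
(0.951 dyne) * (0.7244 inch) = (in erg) 1.75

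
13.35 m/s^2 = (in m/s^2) 13.35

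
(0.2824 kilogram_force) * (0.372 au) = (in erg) 1.541e+18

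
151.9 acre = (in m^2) 6.147e+05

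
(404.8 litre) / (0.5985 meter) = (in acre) 0.0001671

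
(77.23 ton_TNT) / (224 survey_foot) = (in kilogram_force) 4.826e+08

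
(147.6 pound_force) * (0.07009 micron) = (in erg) 460.2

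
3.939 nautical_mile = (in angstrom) 7.295e+13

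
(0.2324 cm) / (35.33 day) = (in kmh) 2.741e-09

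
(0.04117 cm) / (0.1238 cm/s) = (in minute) 0.005543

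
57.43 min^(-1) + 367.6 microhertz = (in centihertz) 95.75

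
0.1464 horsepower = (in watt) 109.2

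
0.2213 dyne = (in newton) 2.213e-06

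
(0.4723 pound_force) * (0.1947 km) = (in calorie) 97.76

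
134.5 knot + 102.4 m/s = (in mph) 383.8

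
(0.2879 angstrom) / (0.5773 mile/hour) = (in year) 3.537e-18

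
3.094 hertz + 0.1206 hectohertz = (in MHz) 1.515e-05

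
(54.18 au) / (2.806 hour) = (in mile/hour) 1.795e+09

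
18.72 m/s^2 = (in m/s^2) 18.72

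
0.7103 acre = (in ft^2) 3.094e+04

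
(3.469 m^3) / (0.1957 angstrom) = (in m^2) 1.773e+11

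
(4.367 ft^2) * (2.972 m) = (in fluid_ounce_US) 4.077e+04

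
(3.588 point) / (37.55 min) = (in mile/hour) 1.257e-06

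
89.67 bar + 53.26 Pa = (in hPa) 8.967e+04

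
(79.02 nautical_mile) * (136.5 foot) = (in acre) 1505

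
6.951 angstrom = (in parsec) 2.253e-26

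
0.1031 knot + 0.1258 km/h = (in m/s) 0.08798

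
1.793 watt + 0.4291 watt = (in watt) 2.222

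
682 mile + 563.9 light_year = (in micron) 5.335e+24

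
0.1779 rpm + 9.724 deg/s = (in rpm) 1.799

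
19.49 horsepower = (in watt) 1.453e+04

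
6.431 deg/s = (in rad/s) 0.1122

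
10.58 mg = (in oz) 0.0003732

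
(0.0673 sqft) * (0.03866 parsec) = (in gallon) 1.97e+15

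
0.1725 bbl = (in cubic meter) 0.02743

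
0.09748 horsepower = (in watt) 72.69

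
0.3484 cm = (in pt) 9.876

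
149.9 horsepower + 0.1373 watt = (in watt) 1.118e+05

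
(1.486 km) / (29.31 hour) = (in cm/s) 1.408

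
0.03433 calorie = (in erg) 1.436e+06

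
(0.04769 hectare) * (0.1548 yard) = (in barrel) 424.6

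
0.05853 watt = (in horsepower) 7.849e-05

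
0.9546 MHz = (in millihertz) 9.546e+08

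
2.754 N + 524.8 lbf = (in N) 2337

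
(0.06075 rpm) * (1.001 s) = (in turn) 0.001014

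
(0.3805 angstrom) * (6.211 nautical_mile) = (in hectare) 4.377e-11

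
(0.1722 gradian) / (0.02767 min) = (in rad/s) 0.001629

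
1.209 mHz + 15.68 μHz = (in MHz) 1.225e-09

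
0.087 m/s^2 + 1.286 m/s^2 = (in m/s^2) 1.373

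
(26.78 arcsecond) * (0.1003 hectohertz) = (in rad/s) 0.001302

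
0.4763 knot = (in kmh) 0.8821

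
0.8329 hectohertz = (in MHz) 8.329e-05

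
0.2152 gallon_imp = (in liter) 0.9783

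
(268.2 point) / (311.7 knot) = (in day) 6.829e-09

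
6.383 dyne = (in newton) 6.383e-05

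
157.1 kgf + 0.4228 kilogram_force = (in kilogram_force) 157.5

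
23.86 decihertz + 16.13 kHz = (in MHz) 0.01613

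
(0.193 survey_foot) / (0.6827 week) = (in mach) 4.184e-10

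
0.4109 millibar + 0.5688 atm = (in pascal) 5.767e+04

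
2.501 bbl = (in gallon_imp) 87.47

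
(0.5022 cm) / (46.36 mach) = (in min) 5.302e-09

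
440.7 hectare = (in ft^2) 4.744e+07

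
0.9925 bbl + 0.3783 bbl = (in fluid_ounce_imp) 7670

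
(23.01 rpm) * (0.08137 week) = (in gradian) 7.549e+06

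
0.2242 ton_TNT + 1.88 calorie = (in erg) 9.381e+15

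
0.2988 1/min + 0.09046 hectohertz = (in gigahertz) 9.051e-09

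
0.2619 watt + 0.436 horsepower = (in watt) 325.4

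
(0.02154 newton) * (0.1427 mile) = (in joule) 4.947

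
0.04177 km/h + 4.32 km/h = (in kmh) 4.362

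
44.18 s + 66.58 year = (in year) 66.58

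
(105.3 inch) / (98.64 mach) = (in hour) 2.212e-08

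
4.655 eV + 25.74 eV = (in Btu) 4.616e-21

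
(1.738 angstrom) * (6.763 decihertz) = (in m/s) 1.175e-10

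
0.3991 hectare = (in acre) 0.9862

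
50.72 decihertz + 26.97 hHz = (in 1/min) 1.621e+05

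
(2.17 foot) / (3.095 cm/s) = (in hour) 0.005936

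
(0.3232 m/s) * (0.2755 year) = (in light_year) 2.968e-10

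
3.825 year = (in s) 1.206e+08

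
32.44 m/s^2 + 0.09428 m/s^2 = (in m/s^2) 32.53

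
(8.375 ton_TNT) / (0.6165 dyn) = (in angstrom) 5.684e+25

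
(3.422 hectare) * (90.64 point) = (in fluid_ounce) 3.7e+07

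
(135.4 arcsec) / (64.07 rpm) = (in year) 3.102e-12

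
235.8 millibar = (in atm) 0.2327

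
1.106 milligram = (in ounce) 3.901e-05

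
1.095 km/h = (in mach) 0.0008933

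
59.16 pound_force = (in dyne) 2.632e+07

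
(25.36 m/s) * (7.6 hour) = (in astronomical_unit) 4.638e-06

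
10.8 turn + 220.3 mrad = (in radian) 68.08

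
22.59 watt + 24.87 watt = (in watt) 47.46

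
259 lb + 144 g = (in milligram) 1.176e+08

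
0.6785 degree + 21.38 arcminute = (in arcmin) 62.09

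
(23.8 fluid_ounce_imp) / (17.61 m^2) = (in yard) 4.2e-05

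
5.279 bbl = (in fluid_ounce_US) 2.838e+04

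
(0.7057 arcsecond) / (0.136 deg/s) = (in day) 1.668e-08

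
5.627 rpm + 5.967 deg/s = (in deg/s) 39.73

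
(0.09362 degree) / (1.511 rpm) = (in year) 3.275e-10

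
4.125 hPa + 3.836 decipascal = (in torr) 3.097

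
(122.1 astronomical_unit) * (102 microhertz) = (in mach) 5.472e+06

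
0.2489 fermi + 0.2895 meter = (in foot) 0.9498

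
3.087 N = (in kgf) 0.3148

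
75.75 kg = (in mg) 7.575e+07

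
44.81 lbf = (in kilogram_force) 20.33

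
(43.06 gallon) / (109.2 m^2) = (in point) 4.231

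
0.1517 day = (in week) 0.02167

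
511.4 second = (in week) 0.0008456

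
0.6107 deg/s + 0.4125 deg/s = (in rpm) 0.1705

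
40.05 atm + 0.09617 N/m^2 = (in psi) 588.6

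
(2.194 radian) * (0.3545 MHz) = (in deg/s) 4.456e+07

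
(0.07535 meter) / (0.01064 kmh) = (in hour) 0.007082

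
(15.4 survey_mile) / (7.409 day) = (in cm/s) 3.872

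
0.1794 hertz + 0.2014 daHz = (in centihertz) 219.3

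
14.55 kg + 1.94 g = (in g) 1.455e+04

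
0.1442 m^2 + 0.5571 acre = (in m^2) 2255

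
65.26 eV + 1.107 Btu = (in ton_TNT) 2.791e-07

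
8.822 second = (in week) 1.459e-05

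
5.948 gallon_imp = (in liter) 27.04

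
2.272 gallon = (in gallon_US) 2.272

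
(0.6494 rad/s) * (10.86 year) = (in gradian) 1.416e+10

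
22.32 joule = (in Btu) 0.02116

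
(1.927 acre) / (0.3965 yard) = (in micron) 2.151e+10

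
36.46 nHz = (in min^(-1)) 2.188e-06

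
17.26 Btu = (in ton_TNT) 4.352e-06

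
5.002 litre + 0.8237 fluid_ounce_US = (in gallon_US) 1.328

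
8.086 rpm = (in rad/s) 0.8468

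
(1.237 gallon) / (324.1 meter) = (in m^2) 1.445e-05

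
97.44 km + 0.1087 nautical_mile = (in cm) 9.764e+06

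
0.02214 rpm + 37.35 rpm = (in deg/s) 224.2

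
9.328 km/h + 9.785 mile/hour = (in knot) 13.54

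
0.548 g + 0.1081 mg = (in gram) 0.5481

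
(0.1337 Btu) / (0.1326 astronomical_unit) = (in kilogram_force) 7.251e-10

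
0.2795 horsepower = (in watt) 208.4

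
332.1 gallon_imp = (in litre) 1510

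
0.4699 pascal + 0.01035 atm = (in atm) 0.01035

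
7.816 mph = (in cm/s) 349.4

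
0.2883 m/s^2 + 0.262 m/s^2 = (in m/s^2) 0.5503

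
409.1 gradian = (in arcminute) 2.209e+04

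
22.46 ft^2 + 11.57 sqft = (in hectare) 0.0003161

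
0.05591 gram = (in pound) 0.0001233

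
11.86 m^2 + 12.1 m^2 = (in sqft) 257.9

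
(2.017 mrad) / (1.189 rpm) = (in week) 2.678e-08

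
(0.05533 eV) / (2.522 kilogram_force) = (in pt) 1.016e-18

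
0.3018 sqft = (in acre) 6.928e-06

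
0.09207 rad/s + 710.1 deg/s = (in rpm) 119.2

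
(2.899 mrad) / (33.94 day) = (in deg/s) 5.664e-08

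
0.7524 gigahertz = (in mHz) 7.524e+11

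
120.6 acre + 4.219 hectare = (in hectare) 53.02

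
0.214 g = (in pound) 0.0004718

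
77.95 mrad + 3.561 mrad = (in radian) 0.08151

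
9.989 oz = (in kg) 0.2832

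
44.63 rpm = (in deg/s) 267.8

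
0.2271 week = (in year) 0.004355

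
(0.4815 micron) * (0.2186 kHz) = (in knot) 0.0002046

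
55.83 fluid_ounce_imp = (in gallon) 0.4191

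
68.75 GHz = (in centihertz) 6.875e+12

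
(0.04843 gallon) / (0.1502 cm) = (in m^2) 0.1221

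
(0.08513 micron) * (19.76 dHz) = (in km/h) 6.056e-07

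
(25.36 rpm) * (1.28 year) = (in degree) 6.142e+09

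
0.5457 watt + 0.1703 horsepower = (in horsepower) 0.171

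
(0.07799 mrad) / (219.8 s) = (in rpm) 3.388e-06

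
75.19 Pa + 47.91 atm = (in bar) 48.55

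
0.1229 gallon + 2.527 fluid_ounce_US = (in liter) 0.54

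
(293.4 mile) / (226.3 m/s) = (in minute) 34.78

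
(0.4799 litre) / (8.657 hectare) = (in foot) 1.819e-08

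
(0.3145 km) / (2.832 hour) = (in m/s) 0.03085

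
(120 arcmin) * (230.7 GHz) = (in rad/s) 8.053e+09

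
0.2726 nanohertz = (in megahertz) 2.726e-16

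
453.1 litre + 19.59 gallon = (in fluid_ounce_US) 1.783e+04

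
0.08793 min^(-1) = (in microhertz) 1465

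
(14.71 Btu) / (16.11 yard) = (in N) 1054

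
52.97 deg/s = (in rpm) 8.828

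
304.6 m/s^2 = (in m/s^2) 304.6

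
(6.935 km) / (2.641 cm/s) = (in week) 0.4342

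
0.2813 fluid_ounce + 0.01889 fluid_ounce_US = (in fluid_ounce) 0.3002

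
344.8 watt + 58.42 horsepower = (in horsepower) 58.88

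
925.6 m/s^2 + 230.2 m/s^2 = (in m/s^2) 1156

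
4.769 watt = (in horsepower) 0.006395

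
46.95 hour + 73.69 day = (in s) 6.536e+06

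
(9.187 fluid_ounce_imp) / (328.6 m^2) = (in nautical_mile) 4.289e-10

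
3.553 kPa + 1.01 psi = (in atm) 0.1038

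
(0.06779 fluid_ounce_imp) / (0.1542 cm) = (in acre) 3.087e-07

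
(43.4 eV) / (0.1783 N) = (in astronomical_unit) 2.607e-28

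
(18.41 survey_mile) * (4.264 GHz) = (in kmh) 4.548e+14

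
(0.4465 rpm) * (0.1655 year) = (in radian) 2.44e+05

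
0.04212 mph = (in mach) 5.53e-05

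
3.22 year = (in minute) 1.692e+06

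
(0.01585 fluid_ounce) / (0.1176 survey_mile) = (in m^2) 2.477e-09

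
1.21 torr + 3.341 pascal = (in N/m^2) 164.7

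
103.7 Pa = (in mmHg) 0.7778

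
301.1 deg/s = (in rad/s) 5.255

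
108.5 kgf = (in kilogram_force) 108.5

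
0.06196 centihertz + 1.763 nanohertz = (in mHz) 0.6196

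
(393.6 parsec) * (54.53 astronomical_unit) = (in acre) 2.448e+28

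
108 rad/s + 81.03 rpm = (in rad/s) 116.5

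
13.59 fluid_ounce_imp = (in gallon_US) 0.102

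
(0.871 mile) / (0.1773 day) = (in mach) 0.0002687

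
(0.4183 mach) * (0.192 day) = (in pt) 6.698e+09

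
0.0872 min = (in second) 5.232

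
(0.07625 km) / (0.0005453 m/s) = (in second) 1.398e+05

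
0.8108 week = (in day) 5.676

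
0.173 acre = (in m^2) 700.1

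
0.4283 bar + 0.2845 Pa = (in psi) 6.212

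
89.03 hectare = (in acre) 220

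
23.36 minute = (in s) 1402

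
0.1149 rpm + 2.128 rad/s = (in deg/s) 122.6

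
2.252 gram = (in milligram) 2252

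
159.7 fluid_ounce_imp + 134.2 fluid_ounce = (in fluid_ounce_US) 287.6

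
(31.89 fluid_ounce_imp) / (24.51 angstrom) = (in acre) 91.35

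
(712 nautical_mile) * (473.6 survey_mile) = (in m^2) 1.005e+12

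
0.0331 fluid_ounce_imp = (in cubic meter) 9.405e-07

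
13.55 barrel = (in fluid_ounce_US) 7.284e+04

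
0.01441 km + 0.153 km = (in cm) 1.674e+04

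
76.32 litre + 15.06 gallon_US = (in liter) 133.3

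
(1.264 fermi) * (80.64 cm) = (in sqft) 1.097e-14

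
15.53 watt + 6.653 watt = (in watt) 22.18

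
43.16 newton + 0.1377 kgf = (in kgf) 4.539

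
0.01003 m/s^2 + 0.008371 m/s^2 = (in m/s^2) 0.0184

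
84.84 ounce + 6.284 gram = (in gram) 2411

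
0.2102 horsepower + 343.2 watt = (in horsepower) 0.6704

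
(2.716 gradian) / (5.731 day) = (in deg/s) 4.937e-06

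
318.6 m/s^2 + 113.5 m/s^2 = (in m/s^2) 432.1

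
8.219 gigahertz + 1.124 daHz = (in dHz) 8.219e+10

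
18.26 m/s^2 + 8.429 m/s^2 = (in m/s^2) 26.69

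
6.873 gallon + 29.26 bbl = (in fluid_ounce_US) 1.582e+05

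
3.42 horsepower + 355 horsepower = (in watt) 2.673e+05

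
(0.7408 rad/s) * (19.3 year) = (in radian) 4.509e+08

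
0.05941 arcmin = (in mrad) 0.01728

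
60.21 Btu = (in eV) 3.965e+23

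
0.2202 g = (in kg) 0.0002202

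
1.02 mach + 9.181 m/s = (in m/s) 356.5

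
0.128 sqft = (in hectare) 1.189e-06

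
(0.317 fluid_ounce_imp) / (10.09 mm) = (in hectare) 8.927e-08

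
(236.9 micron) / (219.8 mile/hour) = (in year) 7.645e-14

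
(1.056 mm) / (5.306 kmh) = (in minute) 1.194e-05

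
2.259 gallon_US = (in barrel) 0.05379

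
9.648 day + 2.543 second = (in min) 1.389e+04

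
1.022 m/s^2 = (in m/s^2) 1.022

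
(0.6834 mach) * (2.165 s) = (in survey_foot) 1653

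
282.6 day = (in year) 0.7742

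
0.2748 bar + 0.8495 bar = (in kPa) 112.4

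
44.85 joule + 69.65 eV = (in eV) 2.799e+20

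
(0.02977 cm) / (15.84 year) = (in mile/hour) 1.333e-12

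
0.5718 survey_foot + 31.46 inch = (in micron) 9.734e+05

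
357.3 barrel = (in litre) 5.681e+04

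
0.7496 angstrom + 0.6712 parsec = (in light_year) 2.189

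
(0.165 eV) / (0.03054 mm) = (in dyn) 8.656e-11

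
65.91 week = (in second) 3.986e+07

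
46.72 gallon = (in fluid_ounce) 5980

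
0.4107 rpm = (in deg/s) 2.464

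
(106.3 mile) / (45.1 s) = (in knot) 7373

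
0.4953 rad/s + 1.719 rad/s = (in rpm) 21.15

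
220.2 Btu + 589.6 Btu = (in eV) 5.333e+24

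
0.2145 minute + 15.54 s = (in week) 4.697e-05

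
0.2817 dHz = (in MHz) 2.817e-08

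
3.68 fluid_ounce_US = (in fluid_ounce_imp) 3.83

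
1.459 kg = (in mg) 1.459e+06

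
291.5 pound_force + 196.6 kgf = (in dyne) 3.225e+08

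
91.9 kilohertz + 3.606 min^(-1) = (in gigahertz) 9.19e-05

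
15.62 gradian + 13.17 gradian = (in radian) 0.4522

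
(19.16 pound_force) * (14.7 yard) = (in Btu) 1.086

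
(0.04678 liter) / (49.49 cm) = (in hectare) 9.452e-09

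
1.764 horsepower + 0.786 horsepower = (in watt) 1902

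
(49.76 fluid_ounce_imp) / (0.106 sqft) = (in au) 9.597e-13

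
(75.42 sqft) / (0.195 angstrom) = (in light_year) 3.798e-05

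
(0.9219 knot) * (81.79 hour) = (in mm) 1.396e+08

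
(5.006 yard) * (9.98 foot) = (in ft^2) 149.9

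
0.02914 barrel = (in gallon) 1.224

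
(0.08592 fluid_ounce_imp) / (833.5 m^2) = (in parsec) 9.492e-26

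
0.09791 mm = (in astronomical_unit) 6.545e-16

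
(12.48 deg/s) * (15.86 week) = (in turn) 3.325e+05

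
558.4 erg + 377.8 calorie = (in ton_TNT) 3.778e-07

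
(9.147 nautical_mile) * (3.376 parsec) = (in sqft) 1.9e+22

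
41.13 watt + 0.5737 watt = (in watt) 41.7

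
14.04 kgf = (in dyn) 1.377e+07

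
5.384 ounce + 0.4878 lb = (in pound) 0.8243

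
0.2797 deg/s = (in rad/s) 0.004882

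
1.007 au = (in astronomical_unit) 1.007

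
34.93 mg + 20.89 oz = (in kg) 0.5923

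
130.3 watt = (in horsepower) 0.1747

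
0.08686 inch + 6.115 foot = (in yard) 2.041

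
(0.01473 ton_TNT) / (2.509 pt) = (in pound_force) 1.565e+10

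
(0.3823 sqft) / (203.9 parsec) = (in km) 5.645e-24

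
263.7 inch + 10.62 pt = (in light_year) 7.084e-16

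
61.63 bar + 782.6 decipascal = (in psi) 893.9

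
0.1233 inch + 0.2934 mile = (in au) 3.156e-09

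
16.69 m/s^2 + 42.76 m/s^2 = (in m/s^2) 59.45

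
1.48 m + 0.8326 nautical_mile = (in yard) 1688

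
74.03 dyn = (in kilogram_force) 7.549e-05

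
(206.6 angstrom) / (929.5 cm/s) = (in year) 7.048e-17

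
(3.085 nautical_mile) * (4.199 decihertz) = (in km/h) 8637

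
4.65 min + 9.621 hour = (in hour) 9.698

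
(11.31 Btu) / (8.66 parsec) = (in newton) 4.465e-14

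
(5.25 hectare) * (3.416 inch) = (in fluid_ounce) 1.54e+08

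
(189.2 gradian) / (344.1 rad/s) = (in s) 0.008637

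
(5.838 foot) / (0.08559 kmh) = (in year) 2.373e-06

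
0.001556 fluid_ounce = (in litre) 4.602e-05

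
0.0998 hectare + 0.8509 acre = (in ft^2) 4.781e+04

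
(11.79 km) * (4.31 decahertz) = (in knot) 9.878e+05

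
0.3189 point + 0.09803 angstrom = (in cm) 0.01125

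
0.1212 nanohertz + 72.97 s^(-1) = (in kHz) 0.07297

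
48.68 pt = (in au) 1.148e-13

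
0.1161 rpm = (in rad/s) 0.01216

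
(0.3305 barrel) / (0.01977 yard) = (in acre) 0.0007182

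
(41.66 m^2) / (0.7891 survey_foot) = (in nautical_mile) 0.09353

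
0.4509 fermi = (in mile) 2.802e-19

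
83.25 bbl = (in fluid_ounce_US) 4.476e+05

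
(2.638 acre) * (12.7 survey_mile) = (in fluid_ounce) 7.378e+12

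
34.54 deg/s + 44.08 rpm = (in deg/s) 299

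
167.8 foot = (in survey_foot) 167.8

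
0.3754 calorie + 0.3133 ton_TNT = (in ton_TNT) 0.3133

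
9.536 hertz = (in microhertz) 9.536e+06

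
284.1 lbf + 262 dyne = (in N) 1264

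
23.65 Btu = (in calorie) 5964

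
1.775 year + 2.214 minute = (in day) 647.9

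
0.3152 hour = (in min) 18.91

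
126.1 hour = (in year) 0.01439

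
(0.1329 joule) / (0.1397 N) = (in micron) 9.513e+05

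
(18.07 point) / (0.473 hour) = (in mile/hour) 8.374e-06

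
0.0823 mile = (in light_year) 1.4e-14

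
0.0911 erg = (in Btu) 8.635e-12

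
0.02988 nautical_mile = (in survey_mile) 0.03439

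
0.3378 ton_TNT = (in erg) 1.413e+16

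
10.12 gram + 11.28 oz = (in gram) 329.9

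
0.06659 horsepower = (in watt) 49.66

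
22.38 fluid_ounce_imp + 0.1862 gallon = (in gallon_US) 0.3542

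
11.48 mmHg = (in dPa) 1.531e+04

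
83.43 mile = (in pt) 3.806e+08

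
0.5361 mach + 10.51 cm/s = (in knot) 355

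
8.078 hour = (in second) 2.908e+04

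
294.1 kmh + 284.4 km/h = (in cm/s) 1.607e+04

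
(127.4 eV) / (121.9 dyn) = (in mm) 1.674e-11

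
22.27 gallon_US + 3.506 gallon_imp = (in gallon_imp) 22.05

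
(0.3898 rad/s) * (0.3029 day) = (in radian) 1.02e+04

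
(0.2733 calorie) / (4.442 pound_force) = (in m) 0.05787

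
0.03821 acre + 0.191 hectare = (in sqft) 2.222e+04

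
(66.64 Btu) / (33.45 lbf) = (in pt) 1.339e+06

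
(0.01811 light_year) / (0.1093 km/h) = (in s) 5.643e+15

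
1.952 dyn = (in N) 1.952e-05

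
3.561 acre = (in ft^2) 1.551e+05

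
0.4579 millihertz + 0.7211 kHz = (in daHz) 72.11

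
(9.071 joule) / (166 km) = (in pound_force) 1.228e-05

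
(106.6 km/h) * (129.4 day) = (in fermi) 3.311e+23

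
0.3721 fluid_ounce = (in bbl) 6.922e-05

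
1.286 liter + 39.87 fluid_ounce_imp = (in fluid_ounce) 81.79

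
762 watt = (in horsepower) 1.022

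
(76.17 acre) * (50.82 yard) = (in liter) 1.432e+10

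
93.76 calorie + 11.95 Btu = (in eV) 8.114e+22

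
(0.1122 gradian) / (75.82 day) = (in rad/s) 2.69e-10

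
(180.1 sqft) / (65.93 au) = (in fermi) 1696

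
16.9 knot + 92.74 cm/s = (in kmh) 34.64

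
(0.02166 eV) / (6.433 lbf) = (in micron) 1.213e-16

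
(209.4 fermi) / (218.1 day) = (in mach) 3.264e-23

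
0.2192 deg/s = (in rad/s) 0.003826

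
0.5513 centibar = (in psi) 0.07996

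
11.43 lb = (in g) 5185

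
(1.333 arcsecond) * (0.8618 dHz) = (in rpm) 5.318e-06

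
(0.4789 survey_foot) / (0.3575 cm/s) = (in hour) 0.01134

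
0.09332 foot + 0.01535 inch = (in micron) 2.883e+04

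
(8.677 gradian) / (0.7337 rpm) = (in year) 5.625e-08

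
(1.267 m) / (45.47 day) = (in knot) 6.269e-07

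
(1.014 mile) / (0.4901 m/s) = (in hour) 0.9249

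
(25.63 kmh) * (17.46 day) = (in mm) 1.074e+10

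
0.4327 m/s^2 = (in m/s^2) 0.4327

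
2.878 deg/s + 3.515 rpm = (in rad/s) 0.4183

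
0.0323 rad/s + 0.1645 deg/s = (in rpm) 0.3359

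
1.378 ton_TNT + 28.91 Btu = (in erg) 5.766e+16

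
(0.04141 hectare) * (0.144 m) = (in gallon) 1.575e+04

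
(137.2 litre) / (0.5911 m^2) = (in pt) 657.9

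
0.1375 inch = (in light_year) 3.692e-19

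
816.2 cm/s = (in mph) 18.26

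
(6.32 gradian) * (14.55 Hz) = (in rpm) 13.79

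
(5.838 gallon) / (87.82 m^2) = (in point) 0.7133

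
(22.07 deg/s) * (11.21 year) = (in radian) 1.362e+08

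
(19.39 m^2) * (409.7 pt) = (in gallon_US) 740.3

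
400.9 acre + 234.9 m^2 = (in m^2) 1.623e+06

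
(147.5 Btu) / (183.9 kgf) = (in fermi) 8.629e+16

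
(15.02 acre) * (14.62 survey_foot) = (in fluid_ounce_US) 9.159e+09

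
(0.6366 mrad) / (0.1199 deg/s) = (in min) 0.00507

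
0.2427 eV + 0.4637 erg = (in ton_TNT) 1.108e-17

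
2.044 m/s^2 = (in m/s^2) 2.044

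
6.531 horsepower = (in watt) 4870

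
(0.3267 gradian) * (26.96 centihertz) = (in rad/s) 0.001384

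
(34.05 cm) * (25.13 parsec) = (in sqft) 2.842e+18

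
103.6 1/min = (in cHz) 172.7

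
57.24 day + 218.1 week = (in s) 1.369e+08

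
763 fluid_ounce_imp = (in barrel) 0.1364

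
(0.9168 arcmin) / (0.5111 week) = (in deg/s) 4.943e-08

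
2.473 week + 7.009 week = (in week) 9.482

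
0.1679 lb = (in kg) 0.07616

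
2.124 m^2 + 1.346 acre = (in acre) 1.347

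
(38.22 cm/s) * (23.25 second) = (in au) 5.94e-11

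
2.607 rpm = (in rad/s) 0.273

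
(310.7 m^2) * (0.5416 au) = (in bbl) 1.583e+14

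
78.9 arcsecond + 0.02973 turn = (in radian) 0.1872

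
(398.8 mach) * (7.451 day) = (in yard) 9.56e+10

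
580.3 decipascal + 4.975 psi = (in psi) 4.983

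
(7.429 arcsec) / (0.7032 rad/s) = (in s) 5.122e-05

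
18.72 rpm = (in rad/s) 1.96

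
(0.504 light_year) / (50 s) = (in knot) 1.854e+14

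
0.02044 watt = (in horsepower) 2.741e-05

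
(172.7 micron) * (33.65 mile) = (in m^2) 9.352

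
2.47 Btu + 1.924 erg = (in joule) 2606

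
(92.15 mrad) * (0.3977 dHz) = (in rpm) 0.035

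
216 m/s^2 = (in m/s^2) 216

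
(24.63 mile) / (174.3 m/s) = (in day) 0.002632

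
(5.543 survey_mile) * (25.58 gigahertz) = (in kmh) 8.215e+14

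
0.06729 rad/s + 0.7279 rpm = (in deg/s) 8.223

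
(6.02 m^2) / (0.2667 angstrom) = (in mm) 2.257e+14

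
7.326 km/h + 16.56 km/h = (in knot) 12.9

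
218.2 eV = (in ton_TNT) 8.356e-27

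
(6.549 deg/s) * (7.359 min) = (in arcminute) 1.735e+05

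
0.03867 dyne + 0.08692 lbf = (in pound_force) 0.08692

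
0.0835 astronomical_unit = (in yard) 1.366e+10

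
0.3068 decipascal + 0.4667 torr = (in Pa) 62.25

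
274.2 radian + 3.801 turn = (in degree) 1.708e+04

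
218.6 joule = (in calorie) 52.25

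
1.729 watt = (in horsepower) 0.002319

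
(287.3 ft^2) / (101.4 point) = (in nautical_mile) 0.4029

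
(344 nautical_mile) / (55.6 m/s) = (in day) 0.1326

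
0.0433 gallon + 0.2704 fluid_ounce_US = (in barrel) 0.001081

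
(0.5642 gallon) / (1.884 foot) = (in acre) 9.19e-07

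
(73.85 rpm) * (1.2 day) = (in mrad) 8.018e+08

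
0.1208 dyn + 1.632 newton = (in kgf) 0.1664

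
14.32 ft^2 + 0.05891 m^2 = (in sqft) 14.95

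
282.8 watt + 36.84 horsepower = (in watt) 2.775e+04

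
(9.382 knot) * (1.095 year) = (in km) 1.667e+05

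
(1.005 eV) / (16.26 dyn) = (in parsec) 3.209e-32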